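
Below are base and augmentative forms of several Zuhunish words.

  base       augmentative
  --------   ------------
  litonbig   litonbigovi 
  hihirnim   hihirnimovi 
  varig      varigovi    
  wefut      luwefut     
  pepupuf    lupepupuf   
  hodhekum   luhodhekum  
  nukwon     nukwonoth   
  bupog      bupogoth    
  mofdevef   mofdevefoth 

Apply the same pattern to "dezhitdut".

ludezhitdut

hihirnim and hodhekum both end in -m yet inflect differently (hihirnimovi, luhodhekum), so the final letter is not what conditions the rule; the last vowel is.
"dezhitdut" has last vowel 'u'. The stems whose last vowel is 'u' (wefut → luwefut, pepupuf → lupepupuf, hodhekum → luhodhekum) add the prefix lu-.
The other patterns: stems whose last vowel is 'i' add -ovi; stems whose last vowel is 'e' or 'o' add -oth.
So dezhitdut → ludezhitdut.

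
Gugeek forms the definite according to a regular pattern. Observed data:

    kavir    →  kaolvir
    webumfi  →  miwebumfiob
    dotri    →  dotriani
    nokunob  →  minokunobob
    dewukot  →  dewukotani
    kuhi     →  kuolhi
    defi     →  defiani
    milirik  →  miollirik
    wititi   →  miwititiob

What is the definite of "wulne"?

defi and wititi both end in -i yet inflect differently (defiani, miwititiob), so the final letter is not what conditions the rule; the first letter is.
"wulne" begins with w-. The stems beginning with w- (wititi → miwititiob, webumfi → miwebumfiob) add mi- … -ob around the stem.
The other patterns: stems beginning with d- add -ani; stems beginning with k- or m- insert -ol- after the first vowel.
So wulne → miwulneob.

miwulneob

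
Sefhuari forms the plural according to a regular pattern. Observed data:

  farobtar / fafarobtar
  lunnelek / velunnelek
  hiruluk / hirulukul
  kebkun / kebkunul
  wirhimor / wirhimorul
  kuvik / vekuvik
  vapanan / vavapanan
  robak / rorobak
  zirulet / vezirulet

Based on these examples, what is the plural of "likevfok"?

hiruluk and kuvik both end in -k yet inflect differently (hirulukul, vekuvik), so the final letter is not what conditions the rule; the last vowel is.
"likevfok" has last vowel 'o'. The one such stem in the data (wirhimor → wirhimorul) adds -ul, so the same rule applies.
The other patterns: stems whose last vowel is 'e' or 'i' add the prefix ve-; stems whose last vowel is 'a' repeat the first consonant+vowel as a prefix.
So likevfok → likevfokul.

likevfokul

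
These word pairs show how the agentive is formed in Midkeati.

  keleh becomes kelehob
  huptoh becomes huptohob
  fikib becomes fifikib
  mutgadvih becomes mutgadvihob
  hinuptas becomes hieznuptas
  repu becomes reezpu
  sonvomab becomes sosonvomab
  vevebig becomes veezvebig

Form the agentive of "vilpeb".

"vilpeb" ends in -b. The stems ending in -b (fikib → fifikib, sonvomab → sosonvomab) repeat the first consonant+vowel as a prefix.
So vilpeb → vivilpeb.

vivilpeb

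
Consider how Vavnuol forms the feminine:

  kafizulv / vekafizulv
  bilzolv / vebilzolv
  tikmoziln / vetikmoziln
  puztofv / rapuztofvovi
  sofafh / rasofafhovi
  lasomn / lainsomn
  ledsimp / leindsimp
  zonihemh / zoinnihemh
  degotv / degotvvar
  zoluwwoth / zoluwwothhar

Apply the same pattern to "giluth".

giluthhar

kafizulv and puztofv both end in -v yet inflect differently (vekafizulv, rapuztofvovi), so the final letter is not what conditions the rule; the second-to-last letter is.
"giluth" has second-to-last letter 't'. The stems whose second-to-last letter is 't' (degotv → degotvvar, zoluwwoth → zoluwwothhar) double the final consonant and add -ar.
The other patterns: stems whose second-to-last letter is 'l' add the prefix ve-; stems whose second-to-last letter is 'f' add ra- … -ovi around the stem; stems whose second-to-last letter is 'm' insert -in- after the first vowel.
So giluth → giluthhar.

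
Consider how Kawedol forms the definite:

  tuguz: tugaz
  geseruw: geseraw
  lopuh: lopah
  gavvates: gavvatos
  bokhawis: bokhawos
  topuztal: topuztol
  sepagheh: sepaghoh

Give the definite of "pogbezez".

lopuh and sepagheh both end in -h yet inflect differently (lopah, sepaghoh), so the final letter is not what conditions the rule; the last vowel is.
"pogbezez" has last vowel 'e'. The stems whose last vowel is 'e' (gavvates → gavvatos, sepagheh → sepaghoh) change the last vowel to 'o'.
So pogbezez → pogbezoz.

pogbezoz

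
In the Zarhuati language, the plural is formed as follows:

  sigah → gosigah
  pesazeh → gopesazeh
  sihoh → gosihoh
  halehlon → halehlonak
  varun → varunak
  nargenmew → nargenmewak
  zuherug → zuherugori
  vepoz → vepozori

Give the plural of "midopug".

"midopug" ends in -g. The one such stem in the data (zuherug → zuherugori) adds -ori, so the same rule applies.
So midopug → midopugori.

midopugori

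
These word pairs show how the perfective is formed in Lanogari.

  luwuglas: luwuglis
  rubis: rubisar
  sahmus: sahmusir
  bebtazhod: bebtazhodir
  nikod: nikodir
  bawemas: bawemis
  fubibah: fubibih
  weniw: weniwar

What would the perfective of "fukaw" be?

rubis and luwuglas both end in -s yet inflect differently (rubisar, luwuglis), so the final letter is not what conditions the rule; the last vowel is.
"fukaw" has last vowel 'a'. The stems whose last vowel is 'a' (luwuglas → luwuglis, bawemas → bawemis, fubibah → fubibih) change the last vowel to 'i'.
So fukaw → fukiw.

fukiw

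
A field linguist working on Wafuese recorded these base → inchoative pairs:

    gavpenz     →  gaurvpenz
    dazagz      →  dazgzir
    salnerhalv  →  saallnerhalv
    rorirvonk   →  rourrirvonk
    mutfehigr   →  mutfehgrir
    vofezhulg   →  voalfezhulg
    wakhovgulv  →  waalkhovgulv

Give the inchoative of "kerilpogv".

kerilpgvir

"kerilpogv" has second-to-last letter 'g'. The stems whose second-to-last letter is 'g' (mutfehigr → mutfehgrir, dazagz → dazgzir) delete the last vowel and add -ir.
The other patterns: stems whose second-to-last letter is 'l' insert -al- after the first vowel; stems whose second-to-last letter is 'n' insert -ur- after the first vowel.
So kerilpogv → kerilpgvir.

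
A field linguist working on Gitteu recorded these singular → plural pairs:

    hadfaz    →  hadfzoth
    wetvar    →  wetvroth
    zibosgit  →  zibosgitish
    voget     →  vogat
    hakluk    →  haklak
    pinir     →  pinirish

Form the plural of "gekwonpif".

wetvar and pinir both end in -r yet inflect differently (wetvroth, pinirish), so the final letter is not what conditions the rule; the last vowel is.
"gekwonpif" has last vowel 'i'. The stems whose last vowel is 'i' (pinir → pinirish, zibosgit → zibosgitish) add -ish.
The other patterns: stems whose last vowel is 'a' delete the last vowel and add -oth; stems whose last vowel is 'e' or 'u' change the last vowel to 'a'.
So gekwonpif → gekwonpifish.

gekwonpifish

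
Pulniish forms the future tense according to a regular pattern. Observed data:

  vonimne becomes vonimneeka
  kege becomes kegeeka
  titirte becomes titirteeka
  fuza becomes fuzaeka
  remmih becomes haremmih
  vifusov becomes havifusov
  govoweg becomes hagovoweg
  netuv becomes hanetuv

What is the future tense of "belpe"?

"belpe" ends in a vowel. The stems ending in a vowel (vonimne → vonimneeka, kege → kegeeka, titirte → titirteeka) add -eka.
The other pattern: stems ending in a consonant add the prefix ha-.
So belpe → belpeeka.

belpeeka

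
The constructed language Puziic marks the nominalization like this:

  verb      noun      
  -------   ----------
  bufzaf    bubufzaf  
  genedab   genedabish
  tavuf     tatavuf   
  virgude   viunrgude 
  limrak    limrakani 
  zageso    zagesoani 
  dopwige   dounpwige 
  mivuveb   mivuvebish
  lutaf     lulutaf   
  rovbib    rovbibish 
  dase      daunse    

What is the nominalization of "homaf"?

hohomaf

genedab and lutaf both have last vowel 'a' yet inflect differently (genedabish, lulutaf), so the last vowel is not what conditions the rule; the final letter is.
"homaf" ends in -f. The stems ending in -f (tavuf → tatavuf, lutaf → lulutaf, bufzaf → bubufzaf) repeat the first consonant+vowel as a prefix.
The other patterns: stems ending in -b add -ish; stems ending in -e insert -un- after the first vowel; stems ending in -k or -o add -ani.
So homaf → hohomaf.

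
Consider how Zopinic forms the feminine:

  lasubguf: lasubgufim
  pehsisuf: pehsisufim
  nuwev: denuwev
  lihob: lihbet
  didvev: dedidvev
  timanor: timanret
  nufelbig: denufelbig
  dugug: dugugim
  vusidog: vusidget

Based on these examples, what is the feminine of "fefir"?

"fefir" has last vowel 'i'. The one such stem in the data (nufelbig → denufelbig) adds the prefix de-, so the same rule applies.
The other patterns: stems whose last vowel is 'o' delete the last vowel and add -et; stems whose last vowel is 'u' add -im.
So fefir → defefir.

defefir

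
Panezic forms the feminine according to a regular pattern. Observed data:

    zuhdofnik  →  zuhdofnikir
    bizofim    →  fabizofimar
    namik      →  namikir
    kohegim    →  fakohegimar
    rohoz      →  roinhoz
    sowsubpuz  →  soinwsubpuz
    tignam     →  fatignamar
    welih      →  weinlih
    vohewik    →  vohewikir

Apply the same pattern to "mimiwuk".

mimiwukir

bizofim and zuhdofnik both have last vowel 'i' yet inflect differently (fabizofimar, zuhdofnikir), so the last vowel is not what conditions the rule; the final letter is.
"mimiwuk" ends in -k. The stems ending in -k (zuhdofnik → zuhdofnikir, vohewik → vohewikir, namik → namikir) add -ir.
The other patterns: stems ending in -m add fa- … -ar around the stem; stems ending in -h or -z insert -in- after the first vowel.
So mimiwuk → mimiwukir.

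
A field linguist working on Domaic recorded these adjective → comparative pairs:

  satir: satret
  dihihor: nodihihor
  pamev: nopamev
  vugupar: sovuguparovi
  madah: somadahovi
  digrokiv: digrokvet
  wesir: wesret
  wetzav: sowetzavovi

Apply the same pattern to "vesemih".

vesemhet

satir and vugupar both end in -r yet inflect differently (satret, sovuguparovi), so the final letter is not what conditions the rule; the last vowel is.
"vesemih" has last vowel 'i'. The stems whose last vowel is 'i' (digrokiv → digrokvet, satir → satret, wesir → wesret) delete the last vowel and add -et.
So vesemih → vesemhet.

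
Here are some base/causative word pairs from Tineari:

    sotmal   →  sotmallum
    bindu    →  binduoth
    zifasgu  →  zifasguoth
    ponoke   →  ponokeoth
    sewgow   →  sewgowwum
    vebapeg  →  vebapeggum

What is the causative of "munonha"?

munonhaoth

ponoke and vebapeg both have last vowel 'e' yet inflect differently (ponokeoth, vebapeggum), so the last vowel is not what conditions the rule; whether the stem ends in a vowel or a consonant is.
"munonha" ends in a vowel. The stems ending in a vowel (zifasgu → zifasguoth, ponoke → ponokeoth, bindu → binduoth) add -oth.
The other pattern: stems ending in a consonant double the final consonant and add -um.
So munonha → munonhaoth.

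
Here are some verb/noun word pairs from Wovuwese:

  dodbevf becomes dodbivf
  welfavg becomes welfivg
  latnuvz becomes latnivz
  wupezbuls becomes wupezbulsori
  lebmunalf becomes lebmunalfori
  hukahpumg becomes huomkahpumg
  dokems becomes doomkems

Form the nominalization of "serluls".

dodbevf and lebmunalf both end in -f yet inflect differently (dodbivf, lebmunalfori), so the final letter is not what conditions the rule; the second-to-last letter is.
"serluls" has second-to-last letter 'l'. The stems whose second-to-last letter is 'l' (wupezbuls → wupezbulsori, lebmunalf → lebmunalfori) add -ori.
The other patterns: stems whose second-to-last letter is 'v' change the last vowel to 'i'; stems whose second-to-last letter is 'm' insert -om- after the first vowel.
So serluls → serlulsori.

serlulsori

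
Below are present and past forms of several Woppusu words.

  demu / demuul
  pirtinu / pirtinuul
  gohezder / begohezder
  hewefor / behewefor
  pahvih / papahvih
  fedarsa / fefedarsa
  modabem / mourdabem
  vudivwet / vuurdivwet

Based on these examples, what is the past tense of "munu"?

"munu" ends in -u. The stems ending in -u (demu → demuul, pirtinu → pirtinuul) add -ul.
The other patterns: stems ending in -r add the prefix be-; stems ending in -a or -h repeat the first consonant+vowel as a prefix; stems ending in -m or -t insert -ur- after the first vowel.
So munu → munuul.

munuul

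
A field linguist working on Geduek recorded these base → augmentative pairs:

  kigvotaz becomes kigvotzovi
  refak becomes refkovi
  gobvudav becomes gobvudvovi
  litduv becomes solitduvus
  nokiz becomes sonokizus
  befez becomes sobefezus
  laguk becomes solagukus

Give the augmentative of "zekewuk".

gobvudav and litduv both end in -v yet inflect differently (gobvudvovi, solitduvus), so the final letter is not what conditions the rule; the last vowel is.
"zekewuk" has last vowel 'u'. The stems whose last vowel is 'u' (litduv → solitduvus, laguk → solagukus) add so- … -us around the stem.
The other pattern: stems whose last vowel is 'a' delete the last vowel and add -ovi.
So zekewuk → sozekewukus.

sozekewukus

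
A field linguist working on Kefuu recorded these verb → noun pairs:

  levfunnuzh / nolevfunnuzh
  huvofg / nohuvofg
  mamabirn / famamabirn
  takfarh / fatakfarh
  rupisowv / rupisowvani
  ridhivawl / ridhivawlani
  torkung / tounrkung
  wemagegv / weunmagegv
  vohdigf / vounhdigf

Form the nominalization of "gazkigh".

levfunnuzh and takfarh both end in -h yet inflect differently (nolevfunnuzh, fatakfarh), so the final letter is not what conditions the rule; the second-to-last letter is.
"gazkigh" has second-to-last letter 'g'. The stems whose second-to-last letter is 'g' (wemagegv → weunmagegv, vohdigf → vounhdigf) insert -un- after the first vowel.
The other patterns: stems whose second-to-last letter is 'f' or 'z' add the prefix no-; stems whose second-to-last letter is 'r' add the prefix fa-; stems whose second-to-last letter is 'w' add -ani.
So gazkigh → gaunzkigh.

gaunzkigh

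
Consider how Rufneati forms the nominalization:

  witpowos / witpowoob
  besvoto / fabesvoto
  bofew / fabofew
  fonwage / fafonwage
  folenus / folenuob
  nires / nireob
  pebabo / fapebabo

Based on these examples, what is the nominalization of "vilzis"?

vilziob

nires and bofew both have last vowel 'e' yet inflect differently (nireob, fabofew), so the last vowel is not what conditions the rule; the final letter is.
"vilzis" ends in -s. The stems ending in -s (witpowos → witpowoob, nires → nireob, folenus → folenuob) drop the final letter and add -ob.
The other pattern: stems ending in -e, -o or -w add the prefix fa-.
So vilzis → vilziob.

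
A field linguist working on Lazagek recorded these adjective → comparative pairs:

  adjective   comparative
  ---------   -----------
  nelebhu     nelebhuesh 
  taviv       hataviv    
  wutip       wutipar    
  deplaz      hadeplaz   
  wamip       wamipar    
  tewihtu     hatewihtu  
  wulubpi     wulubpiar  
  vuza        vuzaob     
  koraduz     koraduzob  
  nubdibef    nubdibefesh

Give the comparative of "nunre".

"nunre" begins with n-. The stems beginning with n- (nubdibef → nubdibefesh, nelebhu → nelebhuesh) add -esh.
So nunre → nunreesh.

nunreesh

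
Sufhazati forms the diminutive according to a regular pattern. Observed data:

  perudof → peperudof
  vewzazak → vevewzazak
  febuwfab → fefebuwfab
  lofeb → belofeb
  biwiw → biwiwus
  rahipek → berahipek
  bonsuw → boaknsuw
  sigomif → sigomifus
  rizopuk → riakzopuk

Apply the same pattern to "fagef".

befagef

biwiw and bonsuw both end in -w yet inflect differently (biwiwus, boaknsuw), so the final letter is not what conditions the rule; the last vowel is.
"fagef" has last vowel 'e'. The stems whose last vowel is 'e' (rahipek → berahipek, lofeb → belofeb) add the prefix be-.
The other patterns: stems whose last vowel is 'i' add -us; stems whose last vowel is 'u' insert -ak- after the first vowel; stems whose last vowel is 'a' or 'o' repeat the first consonant+vowel as a prefix.
So fagef → befagef.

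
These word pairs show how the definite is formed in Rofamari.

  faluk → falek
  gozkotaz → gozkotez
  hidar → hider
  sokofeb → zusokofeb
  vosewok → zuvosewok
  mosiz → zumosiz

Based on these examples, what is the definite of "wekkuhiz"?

zuwekkuhiz

faluk and vosewok both end in -k yet inflect differently (falek, zuvosewok), so the final letter is not what conditions the rule; the last vowel is.
"wekkuhiz" has last vowel 'i'. The one such stem in the data (mosiz → zumosiz) adds the prefix zu-, so the same rule applies.
So wekkuhiz → zuwekkuhiz.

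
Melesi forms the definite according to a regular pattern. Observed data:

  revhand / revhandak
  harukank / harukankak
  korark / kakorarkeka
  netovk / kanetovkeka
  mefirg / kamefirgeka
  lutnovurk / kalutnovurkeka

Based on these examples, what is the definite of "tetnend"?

tetnendak

harukank and lutnovurk both end in -k yet inflect differently (harukankak, kalutnovurkeka), so the final letter is not what conditions the rule; the second-to-last letter is.
"tetnend" has second-to-last letter 'n'. The stems whose second-to-last letter is 'n' (harukank → harukankak, revhand → revhandak) add -ak.
The other pattern: stems whose second-to-last letter is 'r' or 'v' add ka- … -eka around the stem.
So tetnend → tetnendak.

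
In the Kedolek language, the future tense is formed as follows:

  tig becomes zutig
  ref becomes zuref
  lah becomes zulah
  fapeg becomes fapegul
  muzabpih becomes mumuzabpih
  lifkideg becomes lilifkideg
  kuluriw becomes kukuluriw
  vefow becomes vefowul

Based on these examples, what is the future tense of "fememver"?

tig and fapeg both end in -g yet inflect differently (zutig, fapegul), so the final letter is not what conditions the rule; the number of vowels is.
"fememver" has 3 vowels. The stems with 3 vowels (lifkideg → lilifkideg, kuluriw → kukuluriw, muzabpih → mumuzabpih) repeat the first consonant+vowel as a prefix.
So fememver → fefememver.

fefememver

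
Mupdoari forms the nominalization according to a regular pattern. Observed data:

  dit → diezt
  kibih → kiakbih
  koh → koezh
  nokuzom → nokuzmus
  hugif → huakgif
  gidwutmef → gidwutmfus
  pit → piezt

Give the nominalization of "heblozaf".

koh and kibih both end in -h yet inflect differently (koezh, kiakbih), so the final letter is not what conditions the rule; the number of vowels is.
"heblozaf" has 3 vowels. The stems with 3 vowels (nokuzom → nokuzmus, gidwutmef → gidwutmfus) delete the last vowel and add -us.
So heblozaf → heblozfus.

heblozfus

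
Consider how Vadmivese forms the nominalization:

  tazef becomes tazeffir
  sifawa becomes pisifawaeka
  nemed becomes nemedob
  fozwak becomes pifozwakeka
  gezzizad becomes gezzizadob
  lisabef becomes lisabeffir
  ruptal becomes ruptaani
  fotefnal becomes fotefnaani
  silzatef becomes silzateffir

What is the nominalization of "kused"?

kusedob

"kused" ends in -d. The stems ending in -d (gezzizad → gezzizadob, nemed → nemedob) add -ob.
So kused → kusedob.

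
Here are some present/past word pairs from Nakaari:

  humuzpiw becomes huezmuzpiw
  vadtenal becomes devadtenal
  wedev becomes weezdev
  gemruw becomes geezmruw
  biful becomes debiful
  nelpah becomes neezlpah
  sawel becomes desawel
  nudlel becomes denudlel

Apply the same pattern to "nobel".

denobel

biful and gemruw both have last vowel 'u' yet inflect differently (debiful, geezmruw), so the last vowel is not what conditions the rule; the final letter is.
"nobel" ends in -l. The stems ending in -l (vadtenal → devadtenal, biful → debiful, sawel → desawel) add the prefix de-.
So nobel → denobel.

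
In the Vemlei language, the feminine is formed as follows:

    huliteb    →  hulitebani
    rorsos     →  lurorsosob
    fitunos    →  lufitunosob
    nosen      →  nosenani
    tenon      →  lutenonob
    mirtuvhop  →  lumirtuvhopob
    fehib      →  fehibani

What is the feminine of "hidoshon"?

luhidoshonob

tenon and nosen both end in -n yet inflect differently (lutenonob, nosenani), so the final letter is not what conditions the rule; the last vowel is.
"hidoshon" has last vowel 'o'. The stems whose last vowel is 'o' (rorsos → lurorsosob, fitunos → lufitunosob, mirtuvhop → lumirtuvhopob) add lu- … -ob around the stem.
The other pattern: stems whose last vowel is 'e' or 'i' add -ani.
So hidoshon → luhidoshonob.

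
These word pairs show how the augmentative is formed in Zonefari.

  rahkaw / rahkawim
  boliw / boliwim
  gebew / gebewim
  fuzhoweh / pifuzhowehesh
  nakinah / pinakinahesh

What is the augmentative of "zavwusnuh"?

"zavwusnuh" ends in -h. The stems ending in -h (nakinah → pinakinahesh, fuzhoweh → pifuzhowehesh) add pi- … -esh around the stem.
The other pattern: stems ending in -w add -im.
So zavwusnuh → pizavwusnuhesh.

pizavwusnuhesh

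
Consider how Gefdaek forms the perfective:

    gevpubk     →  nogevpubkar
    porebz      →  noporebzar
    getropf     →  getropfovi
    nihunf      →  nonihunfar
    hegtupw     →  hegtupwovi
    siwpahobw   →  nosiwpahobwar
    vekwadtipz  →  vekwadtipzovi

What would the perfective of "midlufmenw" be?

hegtupw and siwpahobw both end in -w yet inflect differently (hegtupwovi, nosiwpahobwar), so the final letter is not what conditions the rule; the second-to-last letter is.
"midlufmenw" has second-to-last letter 'n'. The one such stem in the data (nihunf → nonihunfar) adds no- … -ar around the stem, so the same rule applies.
The other pattern: stems whose second-to-last letter is 'p' add -ovi.
So midlufmenw → nomidlufmenwar.

nomidlufmenwar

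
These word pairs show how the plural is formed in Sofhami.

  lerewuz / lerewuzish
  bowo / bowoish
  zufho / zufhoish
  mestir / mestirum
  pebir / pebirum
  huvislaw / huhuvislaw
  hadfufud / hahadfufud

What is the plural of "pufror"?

lerewuz and hadfufud both have last vowel 'u' yet inflect differently (lerewuzish, hahadfufud), so the last vowel is not what conditions the rule; the final letter is.
"pufror" ends in -r. The stems ending in -r (mestir → mestirum, pebir → pebirum) add -um.
The other patterns: stems ending in -o or -z add -ish; stems ending in -d or -w repeat the first consonant+vowel as a prefix.
So pufror → pufrorum.

pufrorum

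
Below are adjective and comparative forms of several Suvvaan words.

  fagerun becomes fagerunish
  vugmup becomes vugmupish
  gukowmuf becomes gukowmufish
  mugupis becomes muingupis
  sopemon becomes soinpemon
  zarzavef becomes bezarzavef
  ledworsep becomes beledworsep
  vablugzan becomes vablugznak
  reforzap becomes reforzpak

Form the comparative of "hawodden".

fagerun and sopemon both end in -n yet inflect differently (fagerunish, soinpemon), so the final letter is not what conditions the rule; the last vowel is.
"hawodden" has last vowel 'e'. The stems whose last vowel is 'e' (zarzavef → bezarzavef, ledworsep → beledworsep) add the prefix be-.
So hawodden → behawodden.

behawodden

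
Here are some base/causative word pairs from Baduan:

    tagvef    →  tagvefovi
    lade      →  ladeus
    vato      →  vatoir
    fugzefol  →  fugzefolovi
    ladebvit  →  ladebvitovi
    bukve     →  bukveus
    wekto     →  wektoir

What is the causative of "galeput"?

lade and tagvef both have last vowel 'e' yet inflect differently (ladeus, tagvefovi), so the last vowel is not what conditions the rule; the final letter is.
"galeput" ends in -t. The one such stem in the data (ladebvit → ladebvitovi) adds -ovi, so the same rule applies.
The other patterns: stems ending in -o add -ir; stems ending in -e add -us.
So galeput → galeputovi.

galeputovi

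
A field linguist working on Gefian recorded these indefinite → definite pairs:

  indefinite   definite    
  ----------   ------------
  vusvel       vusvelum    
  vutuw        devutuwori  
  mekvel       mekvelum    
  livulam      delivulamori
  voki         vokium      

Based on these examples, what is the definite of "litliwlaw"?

delitliwlawori

vusvel and vutuw both begin with v- yet inflect differently (vusvelum, devutuwori), so the first letter is not what conditions the rule; the final letter is.
"litliwlaw" ends in -w. The one such stem in the data (vutuw → devutuwori) adds de- … -ori around the stem, so the same rule applies.
The other pattern: stems ending in -i or -l add -um.
So litliwlaw → delitliwlawori.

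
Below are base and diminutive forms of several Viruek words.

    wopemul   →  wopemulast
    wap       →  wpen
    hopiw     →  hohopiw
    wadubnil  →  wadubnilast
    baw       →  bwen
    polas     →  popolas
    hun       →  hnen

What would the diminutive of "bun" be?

bnen

"bun" has 1 vowel. The stems with 1 vowel (wap → wpen, hun → hnen, baw → bwen) delete the last vowel and add -en.
So bun → bnen.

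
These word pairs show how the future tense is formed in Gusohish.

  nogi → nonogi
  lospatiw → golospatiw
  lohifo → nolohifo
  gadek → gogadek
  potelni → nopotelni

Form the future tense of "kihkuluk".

gokihkuluk

lospatiw and potelni both have last vowel 'i' yet inflect differently (golospatiw, nopotelni), so the last vowel is not what conditions the rule; whether the stem ends in a vowel or a consonant is.
"kihkuluk" ends in a consonant. The stems ending in a consonant (gadek → gogadek, lospatiw → golospatiw) add the prefix go-.
The other pattern: stems ending in a vowel add the prefix no-.
So kihkuluk → gokihkuluk.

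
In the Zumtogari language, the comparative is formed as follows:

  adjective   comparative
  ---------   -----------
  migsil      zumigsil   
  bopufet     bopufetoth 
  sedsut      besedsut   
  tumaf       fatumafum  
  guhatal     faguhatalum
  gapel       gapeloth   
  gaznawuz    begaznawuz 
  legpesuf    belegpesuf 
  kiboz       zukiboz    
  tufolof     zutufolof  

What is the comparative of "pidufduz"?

bepidufduz

"pidufduz" has last vowel 'u'. The stems whose last vowel is 'u' (gaznawuz → begaznawuz, legpesuf → belegpesuf, sedsut → besedsut) add the prefix be-.
The other patterns: stems whose last vowel is 'e' add -oth; stems whose last vowel is 'a' add fa- … -um around the stem; stems whose last vowel is 'i' or 'o' add the prefix zu-.
So pidufduz → bepidufduz.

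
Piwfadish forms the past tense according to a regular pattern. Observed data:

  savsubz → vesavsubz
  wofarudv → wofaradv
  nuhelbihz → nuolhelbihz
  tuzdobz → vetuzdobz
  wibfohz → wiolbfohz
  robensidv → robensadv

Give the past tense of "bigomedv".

"bigomedv" has second-to-last letter 'd'. The stems whose second-to-last letter is 'd' (wofarudv → wofaradv, robensidv → robensadv) change the last vowel to 'a'.
The other patterns: stems whose second-to-last letter is 'b' add the prefix ve-; stems whose second-to-last letter is 'h' insert -ol- after the first vowel.
So bigomedv → bigomadv.

bigomadv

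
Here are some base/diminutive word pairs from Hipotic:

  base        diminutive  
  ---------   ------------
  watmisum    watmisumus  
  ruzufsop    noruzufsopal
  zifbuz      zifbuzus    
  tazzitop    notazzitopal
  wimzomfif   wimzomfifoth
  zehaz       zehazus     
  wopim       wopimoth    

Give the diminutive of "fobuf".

fobufus

wopim and watmisum both end in -m yet inflect differently (wopimoth, watmisumus), so the final letter is not what conditions the rule; the last vowel is.
"fobuf" has last vowel 'u'. The stems whose last vowel is 'u' (zifbuz → zifbuzus, watmisum → watmisumus) add -us.
So fobuf → fobufus.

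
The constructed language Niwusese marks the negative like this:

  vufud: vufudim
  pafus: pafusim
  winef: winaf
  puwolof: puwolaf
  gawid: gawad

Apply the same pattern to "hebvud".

hebvudim

vufud and gawid both end in -d yet inflect differently (vufudim, gawad), so the final letter is not what conditions the rule; the last vowel is.
"hebvud" has last vowel 'u'. The stems whose last vowel is 'u' (vufud → vufudim, pafus → pafusim) add -im.
So hebvud → hebvudim.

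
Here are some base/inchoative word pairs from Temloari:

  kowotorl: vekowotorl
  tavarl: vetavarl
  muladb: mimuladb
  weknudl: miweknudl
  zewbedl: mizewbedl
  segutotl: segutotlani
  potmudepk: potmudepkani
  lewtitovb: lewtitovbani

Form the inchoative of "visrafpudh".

mivisrafpudh

kowotorl and weknudl both end in -l yet inflect differently (vekowotorl, miweknudl), so the final letter is not what conditions the rule; the second-to-last letter is.
"visrafpudh" has second-to-last letter 'd'. The stems whose second-to-last letter is 'd' (muladb → mimuladb, weknudl → miweknudl, zewbedl → mizewbedl) add the prefix mi-.
The other patterns: stems whose second-to-last letter is 'r' add the prefix ve-; stems whose second-to-last letter is 'p', 't' or 'v' add -ani.
So visrafpudh → mivisrafpudh.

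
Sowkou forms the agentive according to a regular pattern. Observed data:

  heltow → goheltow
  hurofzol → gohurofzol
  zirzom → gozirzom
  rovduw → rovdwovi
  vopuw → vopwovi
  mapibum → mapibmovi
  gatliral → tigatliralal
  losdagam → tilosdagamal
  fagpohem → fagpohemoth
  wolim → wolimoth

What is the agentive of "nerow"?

gonerow

heltow and rovduw both end in -w yet inflect differently (goheltow, rovdwovi), so the final letter is not what conditions the rule; the last vowel is.
"nerow" has last vowel 'o'. The stems whose last vowel is 'o' (heltow → goheltow, hurofzol → gohurofzol, zirzom → gozirzom) add the prefix go-.
So nerow → gonerow.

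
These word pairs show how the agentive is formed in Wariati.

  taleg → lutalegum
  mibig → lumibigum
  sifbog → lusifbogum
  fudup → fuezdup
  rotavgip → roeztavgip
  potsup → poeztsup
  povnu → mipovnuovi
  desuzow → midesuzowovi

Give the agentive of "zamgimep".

mibig and rotavgip both have last vowel 'i' yet inflect differently (lumibigum, roeztavgip), so the last vowel is not what conditions the rule; the final letter is.
"zamgimep" ends in -p. The stems ending in -p (fudup → fuezdup, rotavgip → roeztavgip, potsup → poeztsup) insert -ez- after the first vowel.
So zamgimep → zaezmgimep.

zaezmgimep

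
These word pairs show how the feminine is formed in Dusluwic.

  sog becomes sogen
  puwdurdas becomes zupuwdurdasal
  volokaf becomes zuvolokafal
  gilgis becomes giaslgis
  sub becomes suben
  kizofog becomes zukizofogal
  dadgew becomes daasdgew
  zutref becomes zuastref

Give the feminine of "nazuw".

zutref and volokaf both end in -f yet inflect differently (zuastref, zuvolokafal), so the final letter is not what conditions the rule; the number of vowels is.
"nazuw" has 2 vowels. The stems with 2 vowels (gilgis → giaslgis, dadgew → daasdgew, zutref → zuastref) insert -as- after the first vowel.
The other patterns: stems with 1 vowel add -en; stems with 3 vowels add zu- … -al around the stem.
So nazuw → naaszuw.

naaszuw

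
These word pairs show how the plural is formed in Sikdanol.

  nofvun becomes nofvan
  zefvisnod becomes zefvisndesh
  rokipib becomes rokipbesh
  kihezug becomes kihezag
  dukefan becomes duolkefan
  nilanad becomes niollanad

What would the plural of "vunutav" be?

"vunutav" has last vowel 'a'. The stems whose last vowel is 'a' (dukefan → duolkefan, nilanad → niollanad) insert -ol- after the first vowel.
The other patterns: stems whose last vowel is 'u' change the last vowel to 'a'; stems whose last vowel is 'i' or 'o' delete the last vowel and add -esh.
So vunutav → vuolnutav.

vuolnutav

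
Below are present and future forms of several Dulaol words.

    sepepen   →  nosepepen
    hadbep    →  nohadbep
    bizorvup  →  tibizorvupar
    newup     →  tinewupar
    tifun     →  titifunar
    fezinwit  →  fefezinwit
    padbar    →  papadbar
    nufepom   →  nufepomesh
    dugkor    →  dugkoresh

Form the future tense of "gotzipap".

gogotzipap

"gotzipap" has last vowel 'a'. The one such stem in the data (padbar → papadbar) repeats the first consonant+vowel as a prefix (as does fezinwit), so the same rule applies.
So gotzipap → gogotzipap.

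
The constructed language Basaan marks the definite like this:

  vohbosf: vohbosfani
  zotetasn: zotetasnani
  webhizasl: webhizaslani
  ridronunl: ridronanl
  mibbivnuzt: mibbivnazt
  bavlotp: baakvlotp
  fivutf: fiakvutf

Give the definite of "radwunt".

radwant

webhizasl and ridronunl both end in -l yet inflect differently (webhizaslani, ridronanl), so the final letter is not what conditions the rule; the second-to-last letter is.
"radwunt" has second-to-last letter 'n'. The one such stem in the data (ridronunl → ridronanl) changes the last vowel to 'a' (as does mibbivnuzt), so the same rule applies.
The other patterns: stems whose second-to-last letter is 's' add -ani; stems whose second-to-last letter is 't' insert -ak- after the first vowel.
So radwunt → radwant.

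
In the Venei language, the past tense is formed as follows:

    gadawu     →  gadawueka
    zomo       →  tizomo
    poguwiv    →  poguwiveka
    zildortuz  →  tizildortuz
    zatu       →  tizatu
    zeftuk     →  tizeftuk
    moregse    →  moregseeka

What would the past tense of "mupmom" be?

zatu and gadawu both end in -u yet inflect differently (tizatu, gadawueka), so the final letter is not what conditions the rule; the first letter is.
"mupmom" begins with m-. The one such stem in the data (moregse → moregseeka) adds -eka, so the same rule applies.
So mupmom → mupmomeka.

mupmomeka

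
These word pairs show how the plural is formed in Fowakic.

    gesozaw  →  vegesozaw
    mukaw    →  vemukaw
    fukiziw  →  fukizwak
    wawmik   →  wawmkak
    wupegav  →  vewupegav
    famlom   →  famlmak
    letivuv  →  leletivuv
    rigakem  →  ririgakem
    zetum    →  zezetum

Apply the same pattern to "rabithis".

letivuv and wupegav both end in -v yet inflect differently (leletivuv, vewupegav), so the final letter is not what conditions the rule; the last vowel is.
"rabithis" has last vowel 'i'. The stems whose last vowel is 'i' (wawmik → wawmkak, fukiziw → fukizwak) delete the last vowel and add -ak.
The other patterns: stems whose last vowel is 'e' or 'u' repeat the first consonant+vowel as a prefix; stems whose last vowel is 'a' add the prefix ve-.
So rabithis → rabithsak.

rabithsak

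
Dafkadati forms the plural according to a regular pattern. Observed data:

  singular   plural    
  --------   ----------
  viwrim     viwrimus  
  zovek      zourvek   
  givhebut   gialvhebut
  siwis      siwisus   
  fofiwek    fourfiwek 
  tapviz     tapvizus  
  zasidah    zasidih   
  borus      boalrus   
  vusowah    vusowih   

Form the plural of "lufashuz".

"lufashuz" has last vowel 'u'. The stems whose last vowel is 'u' (borus → boalrus, givhebut → gialvhebut) insert -al- after the first vowel.
So lufashuz → lualfashuz.

lualfashuz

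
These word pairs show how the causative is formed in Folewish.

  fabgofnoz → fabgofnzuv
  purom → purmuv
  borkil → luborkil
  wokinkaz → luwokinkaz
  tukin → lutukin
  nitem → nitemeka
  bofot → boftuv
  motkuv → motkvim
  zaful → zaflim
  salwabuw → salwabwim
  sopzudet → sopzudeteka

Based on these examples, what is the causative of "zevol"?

zevluv

nitem and purom both end in -m yet inflect differently (nitemeka, purmuv), so the final letter is not what conditions the rule; the last vowel is.
"zevol" has last vowel 'o'. The stems whose last vowel is 'o' (fabgofnoz → fabgofnzuv, purom → purmuv, bofot → boftuv) delete the last vowel and add -uv.
The other patterns: stems whose last vowel is 'u' delete the last vowel and add -im; stems whose last vowel is 'e' add -eka; stems whose last vowel is 'a' or 'i' add the prefix lu-.
So zevol → zevluv.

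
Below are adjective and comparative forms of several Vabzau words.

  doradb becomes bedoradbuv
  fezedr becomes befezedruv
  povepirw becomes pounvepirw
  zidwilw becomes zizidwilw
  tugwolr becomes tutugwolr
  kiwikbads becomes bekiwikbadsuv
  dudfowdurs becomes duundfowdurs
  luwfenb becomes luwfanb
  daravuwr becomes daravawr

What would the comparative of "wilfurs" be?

tugwolr and fezedr both end in -r yet inflect differently (tutugwolr, befezedruv), so the final letter is not what conditions the rule; the second-to-last letter is.
"wilfurs" has second-to-last letter 'r'. The stems whose second-to-last letter is 'r' (dudfowdurs → duundfowdurs, povepirw → pounvepirw) insert -un- after the first vowel.
So wilfurs → wiunlfurs.

wiunlfurs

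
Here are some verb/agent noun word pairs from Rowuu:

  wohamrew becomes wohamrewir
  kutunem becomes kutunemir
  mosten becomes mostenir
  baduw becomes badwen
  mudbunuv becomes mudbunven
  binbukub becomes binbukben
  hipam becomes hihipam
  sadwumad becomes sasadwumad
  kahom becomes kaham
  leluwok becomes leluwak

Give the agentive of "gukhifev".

gukhifevir

wohamrew and baduw both end in -w yet inflect differently (wohamrewir, badwen), so the final letter is not what conditions the rule; the last vowel is.
"gukhifev" has last vowel 'e'. The stems whose last vowel is 'e' (wohamrew → wohamrewir, kutunem → kutunemir, mosten → mostenir) add -ir.
So gukhifev → gukhifevir.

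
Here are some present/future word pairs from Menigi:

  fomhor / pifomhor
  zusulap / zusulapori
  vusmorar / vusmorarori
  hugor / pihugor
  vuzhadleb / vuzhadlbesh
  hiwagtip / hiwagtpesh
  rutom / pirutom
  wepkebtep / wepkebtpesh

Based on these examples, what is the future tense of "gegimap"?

gegimapori

vusmorar and hugor both end in -r yet inflect differently (vusmorarori, pihugor), so the final letter is not what conditions the rule; the last vowel is.
"gegimap" has last vowel 'a'. The stems whose last vowel is 'a' (zusulap → zusulapori, vusmorar → vusmorarori) add -ori.
The other patterns: stems whose last vowel is 'o' add the prefix pi-; stems whose last vowel is 'e' or 'i' delete the last vowel and add -esh.
So gegimap → gegimapori.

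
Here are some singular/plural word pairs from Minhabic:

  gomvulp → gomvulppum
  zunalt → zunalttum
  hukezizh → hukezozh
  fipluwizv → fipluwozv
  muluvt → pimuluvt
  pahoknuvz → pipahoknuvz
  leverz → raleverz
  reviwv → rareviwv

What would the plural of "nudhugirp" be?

ranudhugirp

zunalt and muluvt both end in -t yet inflect differently (zunalttum, pimuluvt), so the final letter is not what conditions the rule; the second-to-last letter is.
"nudhugirp" has second-to-last letter 'r'. The one such stem in the data (leverz → raleverz) adds the prefix ra-, so the same rule applies.
The other patterns: stems whose second-to-last letter is 'l' double the final consonant and add -um; stems whose second-to-last letter is 'z' change the last vowel to 'o'; stems whose second-to-last letter is 'v' add the prefix pi-.
So nudhugirp → ranudhugirp.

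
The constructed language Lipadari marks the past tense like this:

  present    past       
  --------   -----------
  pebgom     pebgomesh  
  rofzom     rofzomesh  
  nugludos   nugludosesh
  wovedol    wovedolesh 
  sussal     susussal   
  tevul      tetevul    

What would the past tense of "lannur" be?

wovedol and sussal both end in -l yet inflect differently (wovedolesh, susussal), so the final letter is not what conditions the rule; the last vowel is.
"lannur" has last vowel 'u'. The one such stem in the data (tevul → tetevul) repeats the first consonant+vowel as a prefix (as does sussal), so the same rule applies.
The other pattern: stems whose last vowel is 'o' add -esh.
So lannur → lalannur.

lalannur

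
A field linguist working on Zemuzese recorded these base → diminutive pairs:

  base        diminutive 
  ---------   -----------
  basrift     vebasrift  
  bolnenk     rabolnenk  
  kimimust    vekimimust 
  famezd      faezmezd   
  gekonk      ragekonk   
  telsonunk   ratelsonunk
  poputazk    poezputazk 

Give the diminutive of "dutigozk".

dueztigozk

poputazk and gekonk both end in -k yet inflect differently (poezputazk, ragekonk), so the final letter is not what conditions the rule; the second-to-last letter is.
"dutigozk" has second-to-last letter 'z'. The stems whose second-to-last letter is 'z' (poputazk → poezputazk, famezd → faezmezd) insert -ez- after the first vowel.
The other patterns: stems whose second-to-last letter is 'n' add the prefix ra-; stems whose second-to-last letter is 'f' or 's' add the prefix ve-.
So dutigozk → dueztigozk.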